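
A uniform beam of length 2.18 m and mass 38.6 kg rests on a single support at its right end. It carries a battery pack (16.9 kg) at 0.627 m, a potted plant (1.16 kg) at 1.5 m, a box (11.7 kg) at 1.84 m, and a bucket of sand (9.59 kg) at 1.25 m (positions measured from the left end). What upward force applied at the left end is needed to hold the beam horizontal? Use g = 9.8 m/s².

Taking torques about the right end:
Beam weight: 38.6 × 9.8 = 378.3 N down at 1.09 m → arm 1.09 m, τ = 378.3 × 1.09 = 412.3 N·m counterclockwise.
Battery pack: 16.9 × 9.8 = 165.6 N down at 0.627 m → arm 1.553 m, τ = 165.6 × 1.553 = 257.2 N·m counterclockwise.
Potted plant: 1.16 × 9.8 = 11.37 N down at 1.5 m → arm 0.68 m, τ = 11.37 × 0.68 = 7.732 N·m counterclockwise.
Box: 11.7 × 9.8 = 114.7 N down at 1.84 m → arm 0.34 m, τ = 114.7 × 0.34 = 39 N·m counterclockwise.
Bucket of sand: 9.59 × 9.8 = 93.98 N down at 1.25 m → arm 0.93 m, τ = 93.98 × 0.93 = 87.4 N·m counterclockwise.
Net moment of the loads = 803.6 N·m counterclockwise.
The upward force F acts at the left end, arm 2.18 m, giving F × 2.18 clockwise.
Balancing moments: F × 2.18 = 803.6, giving F = 803.6 / 2.18 = 369 N.

F ≈ 369 N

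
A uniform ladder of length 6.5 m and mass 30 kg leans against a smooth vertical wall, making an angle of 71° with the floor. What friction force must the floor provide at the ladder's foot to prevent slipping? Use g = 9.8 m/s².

f ≈ 50.6 N

Taking torques about the foot of the ladder:
Ladder weight 30×9.8 = 294 N acts at 3.25 m along the ladder; its horizontal arm is 3.25·cos71° = 1.058 m → τ = 311.1 N·m clockwise.
Wall normal N acts horizontally at the top; its moment arm is the height L sinθ = 6.5·sin71° = 6.146 m, counterclockwise.
Setting net torque to zero: N × 6.146 = 311.1 → N = 50.6 N.
ΣFx = 0: friction at the foot balances the wall's push, so f = N_wall = 50.6 N.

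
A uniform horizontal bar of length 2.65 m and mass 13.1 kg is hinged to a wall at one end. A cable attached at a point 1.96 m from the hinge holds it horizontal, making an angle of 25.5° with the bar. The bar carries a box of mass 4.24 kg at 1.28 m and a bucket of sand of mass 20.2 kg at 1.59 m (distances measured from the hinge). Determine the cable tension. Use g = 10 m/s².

About the hinge:
Beam weight: 13.1 × 10 = 131 N down at 1.325 m → arm 1.325 m, τ = 131 × 1.325 = 173.6 N·m clockwise.
Box: 4.24 × 10 = 42.4 N down at 1.28 m → arm 1.28 m, τ = 42.4 × 1.28 = 54.27 N·m clockwise.
Bucket of sand: 20.2 × 10 = 202 N down at 1.59 m → arm 1.59 m, τ = 202 × 1.59 = 321.2 N·m clockwise.
Total clockwise load moment = 549.1 N·m.
The cable tension T acts at 1.96 m; only its component perpendicular to the bar, T sinθ, produces torque. sin 25.5° = 0.4305.
Setting net torque to zero: T × 1.96 × 0.4305 = 549.1 → T = 549.1 / 0.8438 = 651 N.

T ≈ 651 N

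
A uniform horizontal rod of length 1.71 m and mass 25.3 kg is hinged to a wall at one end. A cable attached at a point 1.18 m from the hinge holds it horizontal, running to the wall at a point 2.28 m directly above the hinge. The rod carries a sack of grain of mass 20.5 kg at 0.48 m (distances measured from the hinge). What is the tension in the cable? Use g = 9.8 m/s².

T ≈ 294 N

Taking torques about the hinge:
Beam weight: 25.3 × 9.8 = 247.9 N down at 0.855 m → arm 0.855 m, τ = 247.9 × 0.855 = 212 N·m clockwise.
Sack of grain: 20.5 × 9.8 = 200.9 N down at 0.48 m → arm 0.48 m, τ = 200.9 × 0.48 = 96.43 N·m clockwise.
Total clockwise load moment = 308.4 N·m.
The cable tension T acts at 1.18 m; only its component perpendicular to the rod, T sinθ, produces torque. sinθ = h/√(h²+d²) = 2.28/√(2.28²+1.18²) = 0.8881.
Στ = 0 ⇒ T × 1.18 × 0.8881 = 308.4 ⇒ T = 308.4 / 1.048 = 294 N.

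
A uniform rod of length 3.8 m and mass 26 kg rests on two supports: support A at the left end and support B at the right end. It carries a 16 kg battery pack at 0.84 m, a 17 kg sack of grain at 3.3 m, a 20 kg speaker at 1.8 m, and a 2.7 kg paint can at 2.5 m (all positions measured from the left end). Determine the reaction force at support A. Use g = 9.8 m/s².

Take moments about support B.
Beam weight: 26 × 9.8 = 254.8 N down at 1.9 m → arm 1.9 m, τ = 254.8 × 1.9 = 484.1 N·m counterclockwise.
Battery pack: 16 × 9.8 = 156.8 N down at 0.84 m → arm 2.96 m, τ = 156.8 × 2.96 = 464.1 N·m counterclockwise.
Sack of grain: 17 × 9.8 = 166.6 N down at 3.3 m → arm 0.5 m, τ = 166.6 × 0.5 = 83.3 N·m counterclockwise.
Speaker: 20 × 9.8 = 196 N down at 1.8 m → arm 2 m, τ = 196 × 2 = 392 N·m counterclockwise.
Paint can: 2.7 × 9.8 = 26.46 N down at 2.5 m → arm 1.3 m, τ = 26.46 × 1.3 = 34.4 N·m counterclockwise.
Net load moment about support B = 1458 N·m counterclockwise.
Reaction R at support A is upward at 0 m, arm 3.8 m → moment R × 3.8 clockwise.
Setting net torque to zero: R × 3.8 = 1458 → R = 384 N.

R_A ≈ 384 N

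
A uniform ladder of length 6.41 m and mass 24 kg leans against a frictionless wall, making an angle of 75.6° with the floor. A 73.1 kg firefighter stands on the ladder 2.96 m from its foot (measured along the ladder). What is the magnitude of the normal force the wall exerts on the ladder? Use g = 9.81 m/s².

N_wall ≈ 115 N

About the foot of the ladder:
Ladder weight 24×9.81 = 235.4 N acts at 3.205 m along the ladder; its horizontal arm is 3.205·cos75.6° = 0.7971 m → τ = 187.6 N·m clockwise.
Firefighter: 73.1×9.81 = 717.1 N at 2.96 m → arm 0.7361 m → τ = 527.9 N·m clockwise.
Wall normal N acts horizontally at the top; its moment arm is the height L sinθ = 6.41·sin75.6° = 6.209 m, counterclockwise.
For rotational equilibrium, N × 6.209 = 715.5, so N = 115 N.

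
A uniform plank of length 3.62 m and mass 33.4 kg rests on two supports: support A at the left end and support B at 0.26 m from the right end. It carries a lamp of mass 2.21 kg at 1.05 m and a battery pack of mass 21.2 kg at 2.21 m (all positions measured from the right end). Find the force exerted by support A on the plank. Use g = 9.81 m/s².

About support B:
Beam weight: 33.4 × 9.81 = 327.7 N down at 1.81 m → arm 1.55 m, τ = 327.7 × 1.55 = 507.9 N·m counterclockwise.
Lamp: 2.21 × 9.81 = 21.68 N down at 1.05 m → arm 0.79 m, τ = 21.68 × 0.79 = 17.13 N·m counterclockwise.
Battery pack: 21.2 × 9.81 = 208 N down at 2.21 m → arm 1.95 m, τ = 208 × 1.95 = 405.6 N·m counterclockwise.
Net load moment about support B = 930.6 N·m counterclockwise.
Reaction R at support A is upward at 3.62 m, arm 3.36 m → moment R × 3.36 clockwise.
Setting net torque to zero: R × 3.36 = 930.6 → R = 277 N.

R_A ≈ 277 N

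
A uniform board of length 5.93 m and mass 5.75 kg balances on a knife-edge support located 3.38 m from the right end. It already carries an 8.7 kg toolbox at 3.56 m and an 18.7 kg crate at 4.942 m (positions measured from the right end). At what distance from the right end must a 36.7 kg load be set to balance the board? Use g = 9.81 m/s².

About the knife-edge support (at 3.38 m from the right end):
Beam weight: 5.75 × 9.81 = 56.41 N down at 2.965 m → arm 0.415 m, τ = 56.41 × 0.415 = 23.41 N·m clockwise.
Toolbox: 8.7 × 9.81 = 85.35 N down at 3.56 m → arm 0.18 m, τ = 85.35 × 0.18 = 15.36 N·m counterclockwise.
Crate: 18.7 × 9.81 = 183.4 N down at 4.942 m → arm 1.562 m, τ = 183.4 × 1.562 = 286.5 N·m counterclockwise.
Net moment of existing loads = 278.4 N·m counterclockwise.
The load weighs 36.7 × 9.81 = 360 N and must supply an equal clockwise moment, so its lever arm about the knife-edge support is 278.4 / 360 = 0.773 m.
That puts it at 3.38 − 0.773 = 2.61 m from the right end.

x ≈ 2.61 m from the right end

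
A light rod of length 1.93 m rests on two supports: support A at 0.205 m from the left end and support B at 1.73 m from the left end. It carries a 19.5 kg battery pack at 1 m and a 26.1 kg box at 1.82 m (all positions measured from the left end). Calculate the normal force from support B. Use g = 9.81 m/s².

R_B ≈ 371 N

Choose support A as the axis so its reaction then has zero moment arm.
Battery pack: 19.5 × 9.81 = 191.3 N down at 1 m → arm 0.795 m, τ = 191.3 × 0.795 = 152.1 N·m clockwise.
Box: 26.1 × 9.81 = 256 N down at 1.82 m → arm 1.615 m, τ = 256 × 1.615 = 413.4 N·m clockwise.
Net load moment about support A = 565.5 N·m clockwise.
Reaction R at support B is upward at 1.73 m, arm 1.525 m → moment R × 1.525 counterclockwise.
For rotational equilibrium, R × 1.525 = 565.5, so R = 371 N.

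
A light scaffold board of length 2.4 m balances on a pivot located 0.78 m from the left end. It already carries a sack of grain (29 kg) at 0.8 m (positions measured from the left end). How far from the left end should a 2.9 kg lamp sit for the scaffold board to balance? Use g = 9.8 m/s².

x ≈ 0.58 m from the left end

Sum moments about the pivot (at 0.78 m from the left end) (the support reaction has zero arm there).
Sack of grain: 29 × 9.8 = 284.2 N down at 0.8 m → arm 0.02 m, τ = 284.2 × 0.02 = 5.684 N·m clockwise.
Net moment of existing loads = 5.684 N·m clockwise.
The lamp weighs 2.9 × 9.8 = 28.42 N and must supply an equal counterclockwise moment, so its lever arm about the pivot is 5.684 / 28.42 = 0.2 m.
That puts it at 0.78 − 0.2 = 0.58 m from the left end.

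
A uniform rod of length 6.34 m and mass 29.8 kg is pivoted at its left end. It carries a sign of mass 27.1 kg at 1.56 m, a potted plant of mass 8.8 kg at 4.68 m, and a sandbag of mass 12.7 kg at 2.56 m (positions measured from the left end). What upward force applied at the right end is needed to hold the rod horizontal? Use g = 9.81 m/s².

F ≈ 326 N

Choose the left end as the axis so the unknown pivot reaction has zero arm there.
Beam weight: 29.8 × 9.81 = 292.3 N down at 3.17 m → arm 3.17 m, τ = 292.3 × 3.17 = 926.6 N·m clockwise.
Sign: 27.1 × 9.81 = 265.9 N down at 1.56 m → arm 1.56 m, τ = 265.9 × 1.56 = 414.8 N·m clockwise.
Potted plant: 8.8 × 9.81 = 86.33 N down at 4.68 m → arm 4.68 m, τ = 86.33 × 4.68 = 404 N·m clockwise.
Sandbag: 12.7 × 9.81 = 124.6 N down at 2.56 m → arm 2.56 m, τ = 124.6 × 2.56 = 319 N·m clockwise.
Net moment of the loads = 2064 N·m clockwise.
The upward force F acts at the right end, arm 6.34 m, giving F × 6.34 counterclockwise.
Balancing moments: F × 6.34 = 2064, giving F = 2064 / 6.34 = 326 N.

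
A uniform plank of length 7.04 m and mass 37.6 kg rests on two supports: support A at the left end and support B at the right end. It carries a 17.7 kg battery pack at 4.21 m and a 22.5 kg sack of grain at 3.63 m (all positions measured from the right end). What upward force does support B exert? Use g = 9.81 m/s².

R_B ≈ 361 N

Sum moments about support A (its reaction then has zero moment arm).
Beam weight: 37.6 × 9.81 = 368.9 N down at 3.52 m → arm 3.52 m, τ = 368.9 × 3.52 = 1299 N·m clockwise.
Battery pack: 17.7 × 9.81 = 173.6 N down at 4.21 m → arm 2.83 m, τ = 173.6 × 2.83 = 491.3 N·m clockwise.
Sack of grain: 22.5 × 9.81 = 220.7 N down at 3.63 m → arm 3.41 m, τ = 220.7 × 3.41 = 752.6 N·m clockwise.
Net load moment about support A = 2543 N·m clockwise.
Reaction R at support B is upward at 0 m, arm 7.04 m → moment R × 7.04 counterclockwise.
Στ = 0 ⇒ R × 7.04 = 2543 ⇒ R = 361 N.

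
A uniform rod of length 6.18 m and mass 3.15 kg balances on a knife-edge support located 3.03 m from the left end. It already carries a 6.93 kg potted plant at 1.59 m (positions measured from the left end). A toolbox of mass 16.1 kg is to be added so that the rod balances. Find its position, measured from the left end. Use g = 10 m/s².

x ≈ 3.64 m from the left end

Sum moments about the knife-edge support (at 3.03 m from the left end) (the support reaction has zero arm there).
Beam weight: 3.15 × 10 = 31.5 N down at 3.09 m → arm 0.06 m, τ = 31.5 × 0.06 = 1.89 N·m clockwise.
Potted plant: 6.93 × 10 = 69.3 N down at 1.59 m → arm 1.44 m, τ = 69.3 × 1.44 = 99.79 N·m counterclockwise.
Net moment of existing loads = 97.9 N·m counterclockwise.
The toolbox weighs 16.1 × 10 = 161 N and must supply an equal clockwise moment, so its lever arm about the knife-edge support is 97.9 / 161 = 0.608 m.
That puts it at 3.03 + 0.608 = 3.64 m from the left end.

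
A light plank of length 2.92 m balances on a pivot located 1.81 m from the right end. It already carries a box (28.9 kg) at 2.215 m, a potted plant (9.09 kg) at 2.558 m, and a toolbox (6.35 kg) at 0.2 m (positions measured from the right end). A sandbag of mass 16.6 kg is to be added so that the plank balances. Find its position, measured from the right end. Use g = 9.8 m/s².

Sum moments about the pivot (at 1.81 m from the right end) (the support reaction has zero arm there).
Box: 28.9 × 9.8 = 283.2 N down at 2.215 m → arm 0.405 m, τ = 283.2 × 0.405 = 114.7 N·m counterclockwise.
Potted plant: 9.09 × 9.8 = 89.08 N down at 2.558 m → arm 0.748 m, τ = 89.08 × 0.748 = 66.63 N·m counterclockwise.
Toolbox: 6.35 × 9.8 = 62.23 N down at 0.2 m → arm 1.61 m, τ = 62.23 × 1.61 = 100.2 N·m clockwise.
Net moment of existing loads = 81.13 N·m counterclockwise.
The sandbag weighs 16.6 × 9.8 = 162.7 N and must supply an equal clockwise moment, so its lever arm about the pivot is 81.13 / 162.7 = 0.499 m.
That puts it at 1.81 − 0.499 = 1.31 m from the right end.

x ≈ 1.31 m from the right end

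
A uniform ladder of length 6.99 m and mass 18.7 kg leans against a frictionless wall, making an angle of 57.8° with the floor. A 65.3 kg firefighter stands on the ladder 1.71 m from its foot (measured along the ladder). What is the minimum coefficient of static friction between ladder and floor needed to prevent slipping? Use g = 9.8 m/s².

Sum moments about the foot of the ladder (the floor normal and friction both act there and drop out).
Ladder weight 18.7×9.8 = 183.3 N acts at 3.495 m along the ladder; its horizontal arm is 3.495·cos57.8° = 1.862 m → τ = 341.3 N·m clockwise.
Firefighter: 65.3×9.8 = 639.9 N at 1.71 m → arm 0.9112 m → τ = 583.1 N·m clockwise.
Wall normal N acts horizontally at the top; its moment arm is the height L sinθ = 6.99·sin57.8° = 5.915 m, counterclockwise.
Στ = 0 ⇒ N × 5.915 = 924.4 ⇒ N = 156.3 N.
ΣFx = 0 ⇒ f = N_wall = 156.3 N. ΣFy = 0 ⇒ N_floor = 823.2 N.
μ_min = f / N_floor = 156.3 / 823.2 = 0.19.

μ_min ≈ 0.19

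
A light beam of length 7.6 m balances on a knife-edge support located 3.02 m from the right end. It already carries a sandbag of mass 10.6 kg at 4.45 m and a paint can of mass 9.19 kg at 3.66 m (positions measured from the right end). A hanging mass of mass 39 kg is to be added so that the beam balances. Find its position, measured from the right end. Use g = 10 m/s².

x ≈ 2.48 m from the right end

About the knife-edge support (at 3.02 m from the right end):
Sandbag: 10.6 × 10 = 106 N down at 4.45 m → arm 1.43 m, τ = 106 × 1.43 = 151.6 N·m counterclockwise.
Paint can: 9.19 × 10 = 91.9 N down at 3.66 m → arm 0.64 m, τ = 91.9 × 0.64 = 58.82 N·m counterclockwise.
Net moment of existing loads = 210.4 N·m counterclockwise.
The hanging mass weighs 39 × 10 = 390 N and must supply an equal clockwise moment, so its lever arm about the knife-edge support is 210.4 / 390 = 0.539 m.
That puts it at 3.02 − 0.539 = 2.48 m from the right end.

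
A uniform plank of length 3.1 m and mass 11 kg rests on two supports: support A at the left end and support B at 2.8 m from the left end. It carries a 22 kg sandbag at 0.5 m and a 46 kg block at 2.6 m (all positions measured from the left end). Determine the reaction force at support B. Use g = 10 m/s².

Taking torques about support A:
Beam weight: 11 × 10 = 110 N down at 1.55 m → arm 1.55 m, τ = 110 × 1.55 = 170.5 N·m clockwise.
Sandbag: 22 × 10 = 220 N down at 0.5 m → arm 0.5 m, τ = 220 × 0.5 = 110 N·m clockwise.
Block: 46 × 10 = 460 N down at 2.6 m → arm 2.6 m, τ = 460 × 2.6 = 1196 N·m clockwise.
Net load moment about support A = 1476 N·m clockwise.
Reaction R at support B is upward at 2.8 m, arm 2.8 m → moment R × 2.8 counterclockwise.
Στ = 0 ⇒ R × 2.8 = 1476 ⇒ R = 527 N.

R_B ≈ 527 N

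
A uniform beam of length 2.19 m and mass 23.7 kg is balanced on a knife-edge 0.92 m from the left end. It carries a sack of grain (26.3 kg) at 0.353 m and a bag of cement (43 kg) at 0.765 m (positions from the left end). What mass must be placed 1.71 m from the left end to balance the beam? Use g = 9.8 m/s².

About the knife-edge (at 0.92 m from the left end):
Beam weight: 23.7 × 9.8 = 232.3 N down at 1.095 m → arm 0.175 m, τ = 232.3 × 0.175 = 40.65 N·m clockwise.
Sack of grain: 26.3 × 9.8 = 257.7 N down at 0.353 m → arm 0.567 m, τ = 257.7 × 0.567 = 146.1 N·m counterclockwise.
Bag of cement: 43 × 9.8 = 421.4 N down at 0.765 m → arm 0.155 m, τ = 421.4 × 0.155 = 65.32 N·m counterclockwise.
Net moment of known loads = 170.8 N·m counterclockwise.
An unknown mass m at 1.71 m has arm 0.79 m; its moment is m·g·0.79 clockwise.
For rotational equilibrium, m × 9.8 × 0.79 = 170.8, so m = 170.8 / (9.8 × 0.79) = 22.1 kg.

m ≈ 22.1 kg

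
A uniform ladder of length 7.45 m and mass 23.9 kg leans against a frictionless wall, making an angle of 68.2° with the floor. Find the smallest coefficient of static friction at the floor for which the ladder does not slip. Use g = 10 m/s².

Choose the foot of the ladder as the axis so the floor normal and friction both act there and drop out.
Ladder weight 23.9×10 = 239 N acts at 3.725 m along the ladder; its horizontal arm is 3.725·cos68.2° = 1.383 m → τ = 330.5 N·m clockwise.
Wall normal N acts horizontally at the top; its moment arm is the height L sinθ = 7.45·sin68.2° = 6.917 m, counterclockwise.
Στ = 0 ⇒ N × 6.917 = 330.5 ⇒ N = 47.78 N.
ΣFx = 0 ⇒ f = N_wall = 47.78 N. ΣFy = 0 ⇒ N_floor = 239 N.
μ_min = f / N_floor = 47.78 / 239 = 0.2.

μ_min ≈ 0.2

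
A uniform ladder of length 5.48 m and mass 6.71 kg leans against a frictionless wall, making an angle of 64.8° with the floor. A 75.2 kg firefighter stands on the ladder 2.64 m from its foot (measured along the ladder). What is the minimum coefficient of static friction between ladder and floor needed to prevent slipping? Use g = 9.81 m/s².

Sum moments about the foot of the ladder (the floor normal and friction both act there and drop out).
Ladder weight 6.71×9.81 = 65.83 N acts at 2.74 m along the ladder; its horizontal arm is 2.74·cos64.8° = 1.167 m → τ = 76.82 N·m clockwise.
Firefighter: 75.2×9.81 = 737.7 N at 2.64 m → arm 1.124 m → τ = 829.2 N·m clockwise.
Wall normal N acts horizontally at the top; its moment arm is the height L sinθ = 5.48·sin64.8° = 4.958 m, counterclockwise.
Στ = 0 ⇒ N × 4.958 = 906 ⇒ N = 182.7 N.
ΣFx = 0 ⇒ f = N_wall = 182.7 N. ΣFy = 0 ⇒ N_floor = 803.5 N.
μ_min = f / N_floor = 182.7 / 803.5 = 0.227.

μ_min ≈ 0.227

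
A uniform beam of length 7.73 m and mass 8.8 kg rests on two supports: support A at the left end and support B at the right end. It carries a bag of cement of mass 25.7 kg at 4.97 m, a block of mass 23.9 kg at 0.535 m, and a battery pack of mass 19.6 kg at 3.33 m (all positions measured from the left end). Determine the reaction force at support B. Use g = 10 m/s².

Choose support A as the axis so its reaction then has zero moment arm.
Beam weight: 8.8 × 10 = 88 N down at 3.865 m → arm 3.865 m, τ = 88 × 3.865 = 340.1 N·m clockwise.
Bag of cement: 25.7 × 10 = 257 N down at 4.97 m → arm 4.97 m, τ = 257 × 4.97 = 1277 N·m clockwise.
Block: 23.9 × 10 = 239 N down at 0.535 m → arm 0.535 m, τ = 239 × 0.535 = 127.9 N·m clockwise.
Battery pack: 19.6 × 10 = 196 N down at 3.33 m → arm 3.33 m, τ = 196 × 3.33 = 652.7 N·m clockwise.
Net load moment about support A = 2398 N·m clockwise.
Reaction R at support B is upward at 7.73 m, arm 7.73 m → moment R × 7.73 counterclockwise.
Setting net torque to zero: R × 7.73 = 2398 → R = 310 N.

R_B ≈ 310 N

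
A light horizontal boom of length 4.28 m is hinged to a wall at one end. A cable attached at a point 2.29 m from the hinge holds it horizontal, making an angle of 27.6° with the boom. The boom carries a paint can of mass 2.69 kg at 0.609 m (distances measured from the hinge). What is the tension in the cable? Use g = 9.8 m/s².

T ≈ 15.1 N

Taking torques about the hinge:
Paint can: 2.69 × 9.8 = 26.36 N down at 0.609 m → arm 0.609 m, τ = 26.36 × 0.609 = 16.05 N·m clockwise.
Total clockwise load moment = 16.05 N·m.
The cable tension T acts at 2.29 m; only its component perpendicular to the boom, T sinθ, produces torque. sin 27.6° = 0.4633.
Setting net torque to zero: T × 2.29 × 0.4633 = 16.05 → T = 16.05 / 1.061 = 15.1 N.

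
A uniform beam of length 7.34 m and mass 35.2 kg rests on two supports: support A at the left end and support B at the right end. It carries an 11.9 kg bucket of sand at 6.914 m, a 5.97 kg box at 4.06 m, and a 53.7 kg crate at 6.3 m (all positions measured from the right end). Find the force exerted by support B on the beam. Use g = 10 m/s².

Choose support A as the axis so its reaction then has zero moment arm.
Beam weight: 35.2 × 10 = 352 N down at 3.67 m → arm 3.67 m, τ = 352 × 3.67 = 1292 N·m clockwise.
Bucket of sand: 11.9 × 10 = 119 N down at 6.914 m → arm 0.426 m, τ = 119 × 0.426 = 50.69 N·m clockwise.
Box: 5.97 × 10 = 59.7 N down at 4.06 m → arm 3.28 m, τ = 59.7 × 3.28 = 195.8 N·m clockwise.
Crate: 53.7 × 10 = 537 N down at 6.3 m → arm 1.04 m, τ = 537 × 1.04 = 558.5 N·m clockwise.
Net load moment about support A = 2097 N·m clockwise.
Reaction R at support B is upward at 0 m, arm 7.34 m → moment R × 7.34 counterclockwise.
Setting net torque to zero: R × 7.34 = 2097 → R = 286 N.

R_B ≈ 286 N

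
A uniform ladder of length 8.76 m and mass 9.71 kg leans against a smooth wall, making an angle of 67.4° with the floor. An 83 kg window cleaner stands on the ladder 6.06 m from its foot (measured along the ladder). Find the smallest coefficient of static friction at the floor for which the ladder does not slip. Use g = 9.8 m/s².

Take moments about the foot of the ladder.
Ladder weight 9.71×9.8 = 95.16 N acts at 4.38 m along the ladder; its horizontal arm is 4.38·cos67.4° = 1.683 m → τ = 160.2 N·m clockwise.
Window cleaner: 83×9.8 = 813.4 N at 6.06 m → arm 2.329 m → τ = 1894 N·m clockwise.
Wall normal N acts horizontally at the top; its moment arm is the height L sinθ = 8.76·sin67.4° = 8.087 m, counterclockwise.
Στ = 0 ⇒ N × 8.087 = 2054 ⇒ N = 254 N.
ΣFx = 0 ⇒ f = N_wall = 254 N. ΣFy = 0 ⇒ N_floor = 908.6 N.
μ_min = f / N_floor = 254 / 908.6 = 0.28.

μ_min ≈ 0.28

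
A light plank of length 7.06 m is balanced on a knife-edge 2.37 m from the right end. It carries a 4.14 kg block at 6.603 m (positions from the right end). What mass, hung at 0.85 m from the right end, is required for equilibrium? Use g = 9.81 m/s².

m ≈ 11.5 kg

About the knife-edge (at 2.37 m from the right end):
Block: 4.14 × 9.81 = 40.61 N down at 6.603 m → arm 4.233 m, τ = 40.61 × 4.233 = 171.9 N·m counterclockwise.
Net moment of known loads = 171.9 N·m counterclockwise.
An unknown mass m at 0.85 m has arm 1.52 m; its moment is m·g·1.52 clockwise.
Setting net torque to zero: m × 9.81 × 1.52 = 171.9 → m = 171.9 / (9.81 × 1.52) = 11.5 kg.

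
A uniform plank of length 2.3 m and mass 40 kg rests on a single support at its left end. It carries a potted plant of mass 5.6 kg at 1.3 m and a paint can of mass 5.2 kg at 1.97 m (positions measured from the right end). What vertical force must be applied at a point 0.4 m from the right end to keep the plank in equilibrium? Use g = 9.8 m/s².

F ≈ 275 N

Choose the left end as the axis so the unknown pivot reaction has zero arm there.
Beam weight: 40 × 9.8 = 392 N down at 1.15 m → arm 1.15 m, τ = 392 × 1.15 = 450.8 N·m clockwise.
Potted plant: 5.6 × 9.8 = 54.88 N down at 1.3 m → arm 1 m, τ = 54.88 × 1 = 54.88 N·m clockwise.
Paint can: 5.2 × 9.8 = 50.96 N down at 1.97 m → arm 0.33 m, τ = 50.96 × 0.33 = 16.82 N·m clockwise.
Net moment of the loads = 522.5 N·m clockwise.
The upward force F acts at a point 0.4 m from the right end, arm 1.9 m, giving F × 1.9 counterclockwise.
Setting net torque to zero: F × 1.9 = 522.5 → F = 522.5 / 1.9 = 275 N.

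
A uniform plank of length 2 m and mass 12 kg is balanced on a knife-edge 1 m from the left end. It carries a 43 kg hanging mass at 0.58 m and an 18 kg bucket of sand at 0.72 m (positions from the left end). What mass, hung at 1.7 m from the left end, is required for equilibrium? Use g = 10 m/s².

About the knife-edge (at 1 m from the left end):
Beam weight: acts at the knife-edge, moment arm 0 → no torque.
Hanging mass: 43 × 10 = 430 N down at 0.58 m → arm 0.42 m, τ = 430 × 0.42 = 180.6 N·m counterclockwise.
Bucket of sand: 18 × 10 = 180 N down at 0.72 m → arm 0.28 m, τ = 180 × 0.28 = 50.4 N·m counterclockwise.
Net moment of known loads = 231 N·m counterclockwise.
An unknown mass m at 1.7 m has arm 0.7 m; its moment is m·g·0.7 clockwise.
Balancing moments: m × 10 × 0.7 = 231, giving m = 231 / (10 × 0.7) = 33 kg.

m ≈ 33 kg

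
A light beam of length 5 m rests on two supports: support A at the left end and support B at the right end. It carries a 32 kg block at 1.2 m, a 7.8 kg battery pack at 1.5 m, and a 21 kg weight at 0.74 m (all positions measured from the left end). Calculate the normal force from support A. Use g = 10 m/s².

R_A ≈ 477 N

About support B:
Block: 32 × 10 = 320 N down at 1.2 m → arm 3.8 m, τ = 320 × 3.8 = 1216 N·m counterclockwise.
Battery pack: 7.8 × 10 = 78 N down at 1.5 m → arm 3.5 m, τ = 78 × 3.5 = 273 N·m counterclockwise.
Weight: 21 × 10 = 210 N down at 0.74 m → arm 4.26 m, τ = 210 × 4.26 = 894.6 N·m counterclockwise.
Net load moment about support B = 2384 N·m counterclockwise.
Reaction R at support A is upward at 0 m, arm 5 m → moment R × 5 clockwise.
For rotational equilibrium, R × 5 = 2384, so R = 477 N.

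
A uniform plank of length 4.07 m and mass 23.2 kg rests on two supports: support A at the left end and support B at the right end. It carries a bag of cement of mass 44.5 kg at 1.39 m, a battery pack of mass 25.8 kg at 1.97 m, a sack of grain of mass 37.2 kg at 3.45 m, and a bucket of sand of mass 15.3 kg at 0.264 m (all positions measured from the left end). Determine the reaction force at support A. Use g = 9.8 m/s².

Choose support B as the axis so its reaction then has zero moment arm.
Beam weight: 23.2 × 9.8 = 227.4 N down at 2.035 m → arm 2.035 m, τ = 227.4 × 2.035 = 462.8 N·m counterclockwise.
Bag of cement: 44.5 × 9.8 = 436.1 N down at 1.39 m → arm 2.68 m, τ = 436.1 × 2.68 = 1169 N·m counterclockwise.
Battery pack: 25.8 × 9.8 = 252.8 N down at 1.97 m → arm 2.1 m, τ = 252.8 × 2.1 = 530.9 N·m counterclockwise.
Sack of grain: 37.2 × 9.8 = 364.6 N down at 3.45 m → arm 0.62 m, τ = 364.6 × 0.62 = 226.1 N·m counterclockwise.
Bucket of sand: 15.3 × 9.8 = 149.9 N down at 0.264 m → arm 3.806 m, τ = 149.9 × 3.806 = 570.5 N·m counterclockwise.
Net load moment about support B = 2959 N·m counterclockwise.
Reaction R at support A is upward at 0 m, arm 4.07 m → moment R × 4.07 clockwise.
Balancing moments: R × 4.07 = 2959, giving R = 727 N.

R_A ≈ 727 N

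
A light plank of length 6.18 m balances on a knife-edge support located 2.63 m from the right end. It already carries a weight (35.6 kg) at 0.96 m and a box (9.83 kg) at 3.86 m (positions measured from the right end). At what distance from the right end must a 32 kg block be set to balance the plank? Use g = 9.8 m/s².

x ≈ 4.11 m from the right end

About the knife-edge support (at 2.63 m from the right end):
Weight: 35.6 × 9.8 = 348.9 N down at 0.96 m → arm 1.67 m, τ = 348.9 × 1.67 = 582.7 N·m clockwise.
Box: 9.83 × 9.8 = 96.33 N down at 3.86 m → arm 1.23 m, τ = 96.33 × 1.23 = 118.5 N·m counterclockwise.
Net moment of existing loads = 464.2 N·m clockwise.
The block weighs 32 × 9.8 = 313.6 N and must supply an equal counterclockwise moment, so its lever arm about the knife-edge support is 464.2 / 313.6 = 1.48 m.
That puts it at 2.63 + 1.48 = 4.11 m from the right end.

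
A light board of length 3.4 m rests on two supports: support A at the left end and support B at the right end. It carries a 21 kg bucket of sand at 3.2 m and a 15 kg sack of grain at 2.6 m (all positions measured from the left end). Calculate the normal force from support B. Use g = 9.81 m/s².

About support A:
Bucket of sand: 21 × 9.81 = 206 N down at 3.2 m → arm 3.2 m, τ = 206 × 3.2 = 659.2 N·m clockwise.
Sack of grain: 15 × 9.81 = 147.2 N down at 2.6 m → arm 2.6 m, τ = 147.2 × 2.6 = 382.7 N·m clockwise.
Net load moment about support A = 1042 N·m clockwise.
Reaction R at support B is upward at 3.4 m, arm 3.4 m → moment R × 3.4 counterclockwise.
Setting net torque to zero: R × 3.4 = 1042 → R = 306 N.

R_B ≈ 306 N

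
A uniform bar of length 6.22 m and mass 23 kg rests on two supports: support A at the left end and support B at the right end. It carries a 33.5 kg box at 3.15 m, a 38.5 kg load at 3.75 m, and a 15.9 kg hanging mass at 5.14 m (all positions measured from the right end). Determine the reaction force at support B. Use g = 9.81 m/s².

R_B ≈ 452 N

Take moments about support A.
Beam weight: 23 × 9.81 = 225.6 N down at 3.11 m → arm 3.11 m, τ = 225.6 × 3.11 = 701.6 N·m clockwise.
Box: 33.5 × 9.81 = 328.6 N down at 3.15 m → arm 3.07 m, τ = 328.6 × 3.07 = 1009 N·m clockwise.
Load: 38.5 × 9.81 = 377.7 N down at 3.75 m → arm 2.47 m, τ = 377.7 × 2.47 = 932.9 N·m clockwise.
Hanging mass: 15.9 × 9.81 = 156 N down at 5.14 m → arm 1.08 m, τ = 156 × 1.08 = 168.5 N·m clockwise.
Net load moment about support A = 2812 N·m clockwise.
Reaction R at support B is upward at 0 m, arm 6.22 m → moment R × 6.22 counterclockwise.
Setting net torque to zero: R × 6.22 = 2812 → R = 452 N.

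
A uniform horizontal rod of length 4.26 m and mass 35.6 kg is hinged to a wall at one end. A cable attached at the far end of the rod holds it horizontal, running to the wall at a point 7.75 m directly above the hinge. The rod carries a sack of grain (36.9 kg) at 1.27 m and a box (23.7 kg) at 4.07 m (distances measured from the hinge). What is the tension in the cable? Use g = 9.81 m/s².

Sum moments about the hinge (the unknown hinge reaction has zero arm there).
Beam weight: 35.6 × 9.81 = 349.2 N down at 2.13 m → arm 2.13 m, τ = 349.2 × 2.13 = 743.8 N·m clockwise.
Sack of grain: 36.9 × 9.81 = 362 N down at 1.27 m → arm 1.27 m, τ = 362 × 1.27 = 459.7 N·m clockwise.
Box: 23.7 × 9.81 = 232.5 N down at 4.07 m → arm 4.07 m, τ = 232.5 × 4.07 = 946.3 N·m clockwise.
Total clockwise load moment = 2150 N·m.
The cable tension T acts at 4.26 m; only its component perpendicular to the rod, T sinθ, produces torque. sinθ = h/√(h²+d²) = 7.75/√(7.75²+4.26²) = 0.8763.
Στ = 0 ⇒ T × 4.26 × 0.8763 = 2150 ⇒ T = 2150 / 3.733 = 576 N.

T ≈ 576 N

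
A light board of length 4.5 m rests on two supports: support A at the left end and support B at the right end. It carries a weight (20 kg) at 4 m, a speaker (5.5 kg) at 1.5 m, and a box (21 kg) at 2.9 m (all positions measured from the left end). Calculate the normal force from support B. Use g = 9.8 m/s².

R_B ≈ 325 N

Sum moments about support A (its reaction then has zero moment arm).
Weight: 20 × 9.8 = 196 N down at 4 m → arm 4 m, τ = 196 × 4 = 784 N·m clockwise.
Speaker: 5.5 × 9.8 = 53.9 N down at 1.5 m → arm 1.5 m, τ = 53.9 × 1.5 = 80.85 N·m clockwise.
Box: 21 × 9.8 = 205.8 N down at 2.9 m → arm 2.9 m, τ = 205.8 × 2.9 = 596.8 N·m clockwise.
Net load moment about support A = 1462 N·m clockwise.
Reaction R at support B is upward at 4.5 m, arm 4.5 m → moment R × 4.5 counterclockwise.
Setting net torque to zero: R × 4.5 = 1462 → R = 325 N.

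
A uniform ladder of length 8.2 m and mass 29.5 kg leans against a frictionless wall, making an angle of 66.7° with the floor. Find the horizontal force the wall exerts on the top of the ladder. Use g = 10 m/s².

Sum moments about the foot of the ladder (the floor normal and friction both act there and drop out).
Ladder weight 29.5×10 = 295 N acts at 4.1 m along the ladder; its horizontal arm is 4.1·cos66.7° = 1.622 m → τ = 478.5 N·m clockwise.
Wall normal N acts horizontally at the top; its moment arm is the height L sinθ = 8.2·sin66.7° = 7.531 m, counterclockwise.
Balancing moments: N × 7.531 = 478.5, giving N = 63.5 N.

N_wall ≈ 63.5 N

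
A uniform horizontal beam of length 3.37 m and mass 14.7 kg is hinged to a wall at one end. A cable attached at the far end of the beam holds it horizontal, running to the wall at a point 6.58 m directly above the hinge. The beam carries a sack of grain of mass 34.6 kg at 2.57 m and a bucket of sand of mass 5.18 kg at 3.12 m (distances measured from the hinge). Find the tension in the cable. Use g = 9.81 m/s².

Sum moments about the hinge (the unknown hinge reaction has zero arm there).
Beam weight: 14.7 × 9.81 = 144.2 N down at 1.685 m → arm 1.685 m, τ = 144.2 × 1.685 = 243 N·m clockwise.
Sack of grain: 34.6 × 9.81 = 339.4 N down at 2.57 m → arm 2.57 m, τ = 339.4 × 2.57 = 872.3 N·m clockwise.
Bucket of sand: 5.18 × 9.81 = 50.82 N down at 3.12 m → arm 3.12 m, τ = 50.82 × 3.12 = 158.6 N·m clockwise.
Total clockwise load moment = 1274 N·m.
The cable tension T acts at 3.37 m; only its component perpendicular to the beam, T sinθ, produces torque. sinθ = h/√(h²+d²) = 6.58/√(6.58²+3.37²) = 0.8901.
For rotational equilibrium, T × 3.37 × 0.8901 = 1274, so T = 1274 / 3 = 425 N.

T ≈ 425 N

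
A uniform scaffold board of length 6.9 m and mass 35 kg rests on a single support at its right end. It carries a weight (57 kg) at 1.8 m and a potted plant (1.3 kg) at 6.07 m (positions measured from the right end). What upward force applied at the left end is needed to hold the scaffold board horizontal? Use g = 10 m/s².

F ≈ 335 N

Choose the right end as the axis so the unknown pivot reaction has zero arm there.
Beam weight: 35 × 10 = 350 N down at 3.45 m → arm 3.45 m, τ = 350 × 3.45 = 1208 N·m counterclockwise.
Weight: 57 × 10 = 570 N down at 1.8 m → arm 1.8 m, τ = 570 × 1.8 = 1026 N·m counterclockwise.
Potted plant: 1.3 × 10 = 13 N down at 6.07 m → arm 6.07 m, τ = 13 × 6.07 = 78.91 N·m counterclockwise.
Net moment of the loads = 2313 N·m counterclockwise.
The upward force F acts at the left end, arm 6.9 m, giving F × 6.9 clockwise.
For rotational equilibrium, F × 6.9 = 2313, so F = 2313 / 6.9 = 335 N.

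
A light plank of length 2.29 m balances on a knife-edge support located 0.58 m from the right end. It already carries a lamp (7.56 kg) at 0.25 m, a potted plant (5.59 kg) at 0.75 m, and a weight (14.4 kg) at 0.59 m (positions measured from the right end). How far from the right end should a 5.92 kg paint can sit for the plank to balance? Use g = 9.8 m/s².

x ≈ 0.817 m from the right end

About the knife-edge support (at 0.58 m from the right end):
Lamp: 7.56 × 9.8 = 74.09 N down at 0.25 m → arm 0.33 m, τ = 74.09 × 0.33 = 24.45 N·m clockwise.
Potted plant: 5.59 × 9.8 = 54.78 N down at 0.75 m → arm 0.17 m, τ = 54.78 × 0.17 = 9.313 N·m counterclockwise.
Weight: 14.4 × 9.8 = 141.1 N down at 0.59 m → arm 0.01 m, τ = 141.1 × 0.01 = 1.411 N·m counterclockwise.
Net moment of existing loads = 13.73 N·m clockwise.
The paint can weighs 5.92 × 9.8 = 58.02 N and must supply an equal counterclockwise moment, so its lever arm about the knife-edge support is 13.73 / 58.02 = 0.237 m.
That puts it at 0.58 + 0.237 = 0.817 m from the right end.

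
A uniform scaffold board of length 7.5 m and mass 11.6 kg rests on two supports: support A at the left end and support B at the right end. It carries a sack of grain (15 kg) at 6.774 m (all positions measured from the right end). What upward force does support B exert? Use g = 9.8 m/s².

Taking torques about support A:
Beam weight: 11.6 × 9.8 = 113.7 N down at 3.75 m → arm 3.75 m, τ = 113.7 × 3.75 = 426.4 N·m clockwise.
Sack of grain: 15 × 9.8 = 147 N down at 6.774 m → arm 0.726 m, τ = 147 × 0.726 = 106.7 N·m clockwise.
Net load moment about support A = 533.1 N·m clockwise.
Reaction R at support B is upward at 0 m, arm 7.5 m → moment R × 7.5 counterclockwise.
Setting net torque to zero: R × 7.5 = 533.1 → R = 71.1 N.

R_B ≈ 71.1 N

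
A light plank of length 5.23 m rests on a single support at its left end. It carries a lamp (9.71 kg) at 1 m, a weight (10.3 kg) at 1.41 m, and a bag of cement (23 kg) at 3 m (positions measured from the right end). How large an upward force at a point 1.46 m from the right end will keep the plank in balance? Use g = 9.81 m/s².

F ≈ 343 N

Take moments about the left end.
Lamp: 9.71 × 9.81 = 95.26 N down at 1 m → arm 4.23 m, τ = 95.26 × 4.23 = 402.9 N·m clockwise.
Weight: 10.3 × 9.81 = 101 N down at 1.41 m → arm 3.82 m, τ = 101 × 3.82 = 385.8 N·m clockwise.
Bag of cement: 23 × 9.81 = 225.6 N down at 3 m → arm 2.23 m, τ = 225.6 × 2.23 = 503.1 N·m clockwise.
Net moment of the loads = 1292 N·m clockwise.
The upward force F acts at a point 1.46 m from the right end, arm 3.77 m, giving F × 3.77 counterclockwise.
Setting net torque to zero: F × 3.77 = 1292 → F = 1292 / 3.77 = 343 N.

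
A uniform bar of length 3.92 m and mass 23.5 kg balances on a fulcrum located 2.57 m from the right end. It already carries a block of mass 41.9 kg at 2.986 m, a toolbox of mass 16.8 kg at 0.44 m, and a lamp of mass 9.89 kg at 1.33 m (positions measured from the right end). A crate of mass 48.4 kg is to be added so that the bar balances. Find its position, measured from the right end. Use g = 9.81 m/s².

About the fulcrum (at 2.57 m from the right end):
Beam weight: 23.5 × 9.81 = 230.5 N down at 1.96 m → arm 0.61 m, τ = 230.5 × 0.61 = 140.6 N·m clockwise.
Block: 41.9 × 9.81 = 411 N down at 2.986 m → arm 0.416 m, τ = 411 × 0.416 = 171 N·m counterclockwise.
Toolbox: 16.8 × 9.81 = 164.8 N down at 0.44 m → arm 2.13 m, τ = 164.8 × 2.13 = 351 N·m clockwise.
Lamp: 9.89 × 9.81 = 97.02 N down at 1.33 m → arm 1.24 m, τ = 97.02 × 1.24 = 120.3 N·m clockwise.
Net moment of existing loads = 440.9 N·m clockwise.
The crate weighs 48.4 × 9.81 = 474.8 N and must supply an equal counterclockwise moment, so its lever arm about the fulcrum is 440.9 / 474.8 = 0.929 m.
That puts it at 2.57 + 0.929 = 3.5 m from the right end.

x ≈ 3.5 m from the right end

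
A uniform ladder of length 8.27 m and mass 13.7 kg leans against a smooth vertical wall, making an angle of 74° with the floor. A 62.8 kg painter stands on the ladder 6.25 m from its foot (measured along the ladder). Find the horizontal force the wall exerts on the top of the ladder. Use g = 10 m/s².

About the foot of the ladder:
Ladder weight 13.7×10 = 137 N acts at 4.135 m along the ladder; its horizontal arm is 4.135·cos74° = 1.14 m → τ = 156.2 N·m clockwise.
Painter: 62.8×10 = 628 N at 6.25 m → arm 1.723 m → τ = 1082 N·m clockwise.
Wall normal N acts horizontally at the top; its moment arm is the height L sinθ = 8.27·sin74° = 7.95 m, counterclockwise.
Balancing moments: N × 7.95 = 1238, giving N = 156 N.

N_wall ≈ 156 N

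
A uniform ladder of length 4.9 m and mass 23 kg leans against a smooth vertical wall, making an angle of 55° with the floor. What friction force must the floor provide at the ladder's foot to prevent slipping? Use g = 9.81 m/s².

f ≈ 79 N

About the foot of the ladder:
Ladder weight 23×9.81 = 225.6 N acts at 2.45 m along the ladder; its horizontal arm is 2.45·cos55° = 1.405 m → τ = 317 N·m clockwise.
Wall normal N acts horizontally at the top; its moment arm is the height L sinθ = 4.9·sin55° = 4.014 m, counterclockwise.
For rotational equilibrium, N × 4.014 = 317, so N = 79 N.
ΣFx = 0: friction at the foot balances the wall's push, so f = N_wall = 79 N.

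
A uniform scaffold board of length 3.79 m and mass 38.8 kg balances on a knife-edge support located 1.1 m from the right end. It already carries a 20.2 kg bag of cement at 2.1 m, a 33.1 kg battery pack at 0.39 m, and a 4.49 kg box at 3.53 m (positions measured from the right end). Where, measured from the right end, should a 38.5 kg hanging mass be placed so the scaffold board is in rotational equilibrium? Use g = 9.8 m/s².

x ≈ 0.101 m from the right end

About the knife-edge support (at 1.1 m from the right end):
Beam weight: 38.8 × 9.8 = 380.2 N down at 1.895 m → arm 0.795 m, τ = 380.2 × 0.795 = 302.3 N·m counterclockwise.
Bag of cement: 20.2 × 9.8 = 198 N down at 2.1 m → arm 1 m, τ = 198 × 1 = 198 N·m counterclockwise.
Battery pack: 33.1 × 9.8 = 324.4 N down at 0.39 m → arm 0.71 m, τ = 324.4 × 0.71 = 230.3 N·m clockwise.
Box: 4.49 × 9.8 = 44 N down at 3.53 m → arm 2.43 m, τ = 44 × 2.43 = 106.9 N·m counterclockwise.
Net moment of existing loads = 376.9 N·m counterclockwise.
The hanging mass weighs 38.5 × 9.8 = 377.3 N and must supply an equal clockwise moment, so its lever arm about the knife-edge support is 376.9 / 377.3 = 0.999 m.
That puts it at 1.1 − 0.999 = 0.101 m from the right end.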